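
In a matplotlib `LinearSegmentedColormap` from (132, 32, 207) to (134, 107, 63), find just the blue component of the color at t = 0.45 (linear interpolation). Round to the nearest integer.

142

B = 207 + 0.45 × (63 − 207) = 142.2 → 142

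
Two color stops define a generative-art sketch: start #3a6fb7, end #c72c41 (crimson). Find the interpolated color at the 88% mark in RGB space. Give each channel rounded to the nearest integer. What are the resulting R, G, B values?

#3a6fb7 → (58, 111, 183); #c72c41 → (199, 44, 65).
88% corresponds to t = 0.88.
R = 58 + 0.88 × (199 − 58) = 58 + 0.88 × 141 = 182.08 → 182
G = 111 + 0.88 × (44 − 111) = 111 + 0.88 × -67 = 52.04 → 52
B = 183 + 0.88 × (65 − 183) = 183 + 0.88 × -118 = 79.16 → 79
So the blended color is (182, 52, 79), about #b6344f.

(182, 52, 79)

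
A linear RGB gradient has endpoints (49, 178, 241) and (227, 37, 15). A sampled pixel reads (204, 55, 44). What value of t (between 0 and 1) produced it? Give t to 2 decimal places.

Invert the lerp on the B channel (largest span, 226): t = (44 − 241) / (15 − 241) = -197/-226 = 0.87168.
Check on R: (204 − 49)/(227 − 49) = 0.8708 ✓

0.87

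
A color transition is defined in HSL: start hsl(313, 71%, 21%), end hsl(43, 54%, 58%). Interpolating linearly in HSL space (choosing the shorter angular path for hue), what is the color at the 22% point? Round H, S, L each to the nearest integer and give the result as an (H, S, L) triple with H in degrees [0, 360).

Hue: 43 − 313 = -270°, but |-270| > 180 so the shorter arc goes the other way: Δh = -270 + 360 = 90°.
H = 313 + 0.22 × (90) = 332.8 → 333°
S = 71 + 0.22 × (54 − 71) = 67.26 → 67%
L = 21 + 0.22 × (58 − 21) = 29.14 → 29%

(333, 67, 29)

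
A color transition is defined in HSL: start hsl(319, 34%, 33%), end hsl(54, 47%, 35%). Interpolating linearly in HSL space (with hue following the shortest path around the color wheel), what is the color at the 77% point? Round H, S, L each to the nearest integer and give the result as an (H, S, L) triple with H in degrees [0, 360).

(32, 44, 35)

Hue: 54 − 319 = -265°, but |-265| > 180 so the shorter arc goes the other way: Δh = -265 + 360 = 95°.
H = 319 + 0.77 × (95) = 392.15 → 392 → 392 mod 360 = 32°
S = 34 + 0.77 × (47 − 34) = 44.01 → 44%
L = 33 + 0.77 × (35 − 33) = 34.54 → 35%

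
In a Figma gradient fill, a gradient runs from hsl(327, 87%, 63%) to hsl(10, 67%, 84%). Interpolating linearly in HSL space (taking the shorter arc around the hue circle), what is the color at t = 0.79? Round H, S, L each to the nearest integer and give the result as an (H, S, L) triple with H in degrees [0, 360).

Hue: 10 − 327 = -317°, but |-317| > 180 so the shorter arc goes the other way: Δh = -317 + 360 = 43°.
H = 327 + 0.79 × (43) = 360.97 → 361 → 361 mod 360 = 1°
S = 87 + 0.79 × (67 − 87) = 71.2 → 71%
L = 63 + 0.79 × (84 − 63) = 79.59 → 80%

(1, 71, 80)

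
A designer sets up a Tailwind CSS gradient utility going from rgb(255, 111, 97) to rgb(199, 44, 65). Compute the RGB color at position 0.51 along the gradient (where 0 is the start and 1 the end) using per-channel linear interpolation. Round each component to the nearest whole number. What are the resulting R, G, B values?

(226, 77, 81)

R = 255 + 0.51 × (199 − 255) = 255 + 0.51 × -56 = 226.44 → 226
G = 111 + 0.51 × (44 − 111) = 111 + 0.51 × -67 = 76.83 → 77
B = 97 + 0.51 × (65 − 97) = 97 + 0.51 × -32 = 80.68 → 81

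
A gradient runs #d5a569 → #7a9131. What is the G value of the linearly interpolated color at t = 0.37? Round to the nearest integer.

158

G₁ = 165 (from #d5a569), G₂ = 145 (from #7a9131).
G = 165 + 0.37 × (145 − 165) = 157.6 → 158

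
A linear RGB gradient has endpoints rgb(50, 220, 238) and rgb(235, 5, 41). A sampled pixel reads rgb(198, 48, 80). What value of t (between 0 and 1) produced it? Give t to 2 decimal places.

Invert the lerp on the G channel (largest span, 215): t = (48 − 220) / (5 − 220) = -172/-215 = 0.8.
Check on R: (198 − 50)/(235 − 50) = 0.8 ✓

0.80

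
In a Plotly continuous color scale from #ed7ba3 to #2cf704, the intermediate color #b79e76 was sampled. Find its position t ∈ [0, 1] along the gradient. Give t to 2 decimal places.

0.28

Invert the lerp on the R channel (largest span, 193): t = (183 − 237) / (44 − 237) = -54/-193 = 0.27979.
Check on G: (158 − 123)/(247 − 123) = 0.2823 ✓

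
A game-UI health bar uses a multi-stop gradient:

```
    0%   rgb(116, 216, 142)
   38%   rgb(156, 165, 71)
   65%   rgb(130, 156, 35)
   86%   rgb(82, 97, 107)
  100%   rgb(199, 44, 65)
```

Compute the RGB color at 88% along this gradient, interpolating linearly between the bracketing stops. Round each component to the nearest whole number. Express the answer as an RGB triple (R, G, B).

(99, 89, 101)

88% lies between the 86% and 100% stops, so the local fraction is t = (88 − 86)/(100 − 86) = 2/14 ≈ 0.1429.
R = 82 + 0.1429 × (199 − 82) = 98.719 → 99
G = 97 + 0.1429 × (44 − 97) = 89.426 → 89
B = 107 + 0.1429 × (65 − 107) = 100.998 → 101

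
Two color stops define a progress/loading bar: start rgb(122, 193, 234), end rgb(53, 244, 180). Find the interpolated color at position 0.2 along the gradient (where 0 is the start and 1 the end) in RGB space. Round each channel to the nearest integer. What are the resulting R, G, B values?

(108, 203, 223)

R = 122 + 0.2 × (53 − 122) = 122 + 0.2 × -69 = 108.2 → 108
G = 193 + 0.2 × (244 − 193) = 193 + 0.2 × 51 = 203.2 → 203
B = 234 + 0.2 × (180 − 234) = 234 + 0.2 × -54 = 223.2 → 223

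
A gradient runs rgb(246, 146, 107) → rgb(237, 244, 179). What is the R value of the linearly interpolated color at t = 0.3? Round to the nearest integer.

R = 246 + 0.3 × (237 − 246) = 243.3 → 243

243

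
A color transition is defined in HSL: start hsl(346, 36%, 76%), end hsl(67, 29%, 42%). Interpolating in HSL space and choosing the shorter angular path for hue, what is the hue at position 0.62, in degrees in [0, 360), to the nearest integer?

36

Hue: 67 − 346 = -279°, but |-279| > 180 so the shorter arc goes the other way: Δh = -279 + 360 = 81°.
H = 346 + 0.62 × (81) = 396.22 → 396 → 396 mod 360 = 36°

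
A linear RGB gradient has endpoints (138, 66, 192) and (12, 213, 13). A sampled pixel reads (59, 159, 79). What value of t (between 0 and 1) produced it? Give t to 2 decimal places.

0.63

Invert the lerp on the B channel (largest span, 179): t = (79 − 192) / (13 − 192) = -113/-179 = 0.63128.
Check on R: (59 − 138)/(12 − 138) = 0.627 ✓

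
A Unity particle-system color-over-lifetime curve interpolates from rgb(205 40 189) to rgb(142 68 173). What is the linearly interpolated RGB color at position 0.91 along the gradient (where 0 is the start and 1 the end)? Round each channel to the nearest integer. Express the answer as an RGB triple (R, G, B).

(148, 65, 174)

R = 205 + 0.91 × (142 − 205) = 205 + 0.91 × -63 = 147.67 → 148
G = 40 + 0.91 × (68 − 40) = 40 + 0.91 × 28 = 65.48 → 65
B = 189 + 0.91 × (173 − 189) = 189 + 0.91 × -16 = 174.44 → 174
So the blended color is (148, 65, 174), about #9441ae.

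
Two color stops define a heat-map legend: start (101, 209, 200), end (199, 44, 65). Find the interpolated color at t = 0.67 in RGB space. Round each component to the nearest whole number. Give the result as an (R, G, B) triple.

(167, 98, 110)

R = 101 + 0.67 × (199 − 101) = 101 + 0.67 × 98 = 166.66 → 167
G = 209 + 0.67 × (44 − 209) = 209 + 0.67 × -165 = 98.45 → 98
B = 200 + 0.67 × (65 − 200) = 200 + 0.67 × -135 = 109.55 → 110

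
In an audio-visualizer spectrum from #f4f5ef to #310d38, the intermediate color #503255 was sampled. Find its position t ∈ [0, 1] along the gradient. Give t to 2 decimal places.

0.84

Invert the lerp on the G channel (largest span, 232): t = (50 − 245) / (13 − 245) = -195/-232 = 0.84052.
Check on R: (80 − 244)/(49 − 244) = 0.841 ✓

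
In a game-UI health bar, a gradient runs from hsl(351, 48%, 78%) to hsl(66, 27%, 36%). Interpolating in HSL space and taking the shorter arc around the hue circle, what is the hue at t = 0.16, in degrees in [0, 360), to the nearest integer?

Hue: 66 − 351 = -285°, but |-285| > 180 so the shorter arc goes the other way: Δh = -285 + 360 = 75°.
H = 351 + 0.16 × (75) = 363 → 363 → 363 mod 360 = 3°

3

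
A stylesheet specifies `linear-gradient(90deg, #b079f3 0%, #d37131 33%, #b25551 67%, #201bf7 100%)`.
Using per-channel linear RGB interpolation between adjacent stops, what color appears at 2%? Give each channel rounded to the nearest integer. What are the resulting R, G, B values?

2% lies between the 0% and 33% stops, so the local fraction is t = (2 − 0)/(33 − 0) = 2/33 ≈ 0.0606.
#b079f3 → (176, 121, 243); #d37131 → (211, 113, 49).
R = 176 + 0.0606 × (211 − 176) = 178.121 → 178
G = 121 + 0.0606 × (113 − 121) = 120.515 → 121
B = 243 + 0.0606 × (49 − 243) = 231.244 → 231

(178, 121, 231)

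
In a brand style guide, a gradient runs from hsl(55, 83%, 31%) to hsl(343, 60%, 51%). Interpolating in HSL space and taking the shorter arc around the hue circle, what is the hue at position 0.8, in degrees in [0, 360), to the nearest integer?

357

Hue: 343 − 55 = 288°, but |288| > 180 so the shorter arc goes the other way: Δh = 288 − 360 = -72°.
H = 55 + 0.8 × (-72) = -2.6 → -3 → -3 mod 360 = 357°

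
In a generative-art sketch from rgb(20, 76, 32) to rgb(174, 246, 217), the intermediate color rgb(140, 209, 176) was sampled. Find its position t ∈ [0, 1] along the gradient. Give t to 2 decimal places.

0.78

Invert the lerp on the B channel (largest span, 185): t = (176 − 32) / (217 − 32) = 144/185 = 0.77838.
Check on R: (140 − 20)/(174 − 20) = 0.7792 ✓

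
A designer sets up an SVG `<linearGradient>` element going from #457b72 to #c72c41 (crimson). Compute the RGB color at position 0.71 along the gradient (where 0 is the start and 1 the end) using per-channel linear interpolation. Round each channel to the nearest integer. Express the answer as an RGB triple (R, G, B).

(161, 67, 79)

#457b72 → (69, 123, 114); #c72c41 → (199, 44, 65).
R = 69 + 0.71 × (199 − 69) = 69 + 0.71 × 130 = 161.3 → 161
G = 123 + 0.71 × (44 − 123) = 123 + 0.71 × -79 = 66.91 → 67
B = 114 + 0.71 × (65 − 114) = 114 + 0.71 × -49 = 79.21 → 79
So the blended color is (161, 67, 79), about #a1434f.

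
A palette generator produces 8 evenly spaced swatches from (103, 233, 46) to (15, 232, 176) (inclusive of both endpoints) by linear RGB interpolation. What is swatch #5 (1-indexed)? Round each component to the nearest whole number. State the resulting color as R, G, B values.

With 8 swatches and endpoints inclusive, swatch 5 sits at t = (5 − 1)/(8 − 1) = 4/7 ≈ 0.5714.
R = 103 + 0.5714 × (15 − 103) = 52.717 → 53
G = 233 + 0.5714 × (232 − 233) = 232.429 → 232
B = 46 + 0.5714 × (176 − 46) = 120.282 → 120

(53, 232, 120)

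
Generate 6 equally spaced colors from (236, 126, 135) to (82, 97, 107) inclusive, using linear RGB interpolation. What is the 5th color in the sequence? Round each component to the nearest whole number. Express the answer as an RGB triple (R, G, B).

With 6 swatches and endpoints inclusive, swatch 5 sits at t = (5 − 1)/(6 − 1) = 4/5 ≈ 0.8.
R = 236 + 0.8 × (82 − 236) = 112.8 → 113
G = 126 + 0.8 × (97 − 126) = 102.8 → 103
B = 135 + 0.8 × (107 − 135) = 112.6 → 113

(113, 103, 113)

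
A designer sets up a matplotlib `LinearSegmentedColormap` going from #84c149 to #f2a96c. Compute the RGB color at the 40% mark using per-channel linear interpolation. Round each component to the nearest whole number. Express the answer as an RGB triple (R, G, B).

(176, 183, 87)

#84c149 → (132, 193, 73); #f2a96c → (242, 169, 108).
40% corresponds to t = 0.4.
R = 132 + 0.4 × (242 − 132) = 132 + 0.4 × 110 = 176 → 176
G = 193 + 0.4 × (169 − 193) = 193 + 0.4 × -24 = 183.4 → 183
B = 73 + 0.4 × (108 − 73) = 73 + 0.4 × 35 = 87 → 87
So the blended color is (176, 183, 87), about #b0b757.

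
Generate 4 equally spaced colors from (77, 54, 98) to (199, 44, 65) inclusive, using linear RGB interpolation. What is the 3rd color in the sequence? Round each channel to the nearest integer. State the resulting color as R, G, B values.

(158, 47, 76)

With 4 swatches and endpoints inclusive, swatch 3 sits at t = (3 − 1)/(4 − 1) = 2/3 ≈ 0.6667.
R = 77 + 0.6667 × (199 − 77) = 158.337 → 158
G = 54 + 0.6667 × (44 − 54) = 47.333 → 47
B = 98 + 0.6667 × (65 − 98) = 75.999 → 76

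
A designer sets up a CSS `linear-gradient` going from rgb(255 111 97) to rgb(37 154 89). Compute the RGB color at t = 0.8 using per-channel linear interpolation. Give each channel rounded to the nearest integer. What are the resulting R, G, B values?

(81, 145, 91)

R = 255 + 0.8 × (37 − 255) = 255 + 0.8 × -218 = 80.6 → 81
G = 111 + 0.8 × (154 − 111) = 111 + 0.8 × 43 = 145.4 → 145
B = 97 + 0.8 × (89 − 97) = 97 + 0.8 × -8 = 90.6 → 91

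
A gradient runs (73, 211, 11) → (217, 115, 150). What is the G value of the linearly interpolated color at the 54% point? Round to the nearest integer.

159

G = 211 + 0.54 × (115 − 211) = 159.16 → 159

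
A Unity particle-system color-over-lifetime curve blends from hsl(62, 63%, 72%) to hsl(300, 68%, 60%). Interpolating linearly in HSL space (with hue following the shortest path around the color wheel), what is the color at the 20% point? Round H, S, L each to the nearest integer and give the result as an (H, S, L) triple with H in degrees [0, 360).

(38, 64, 70)

Hue: 300 − 62 = 238°, but |238| > 180 so the shorter arc goes the other way: Δh = 238 − 360 = -122°.
H = 62 + 0.2 × (-122) = 37.6 → 38°
S = 63 + 0.2 × (68 − 63) = 64 → 64%
L = 72 + 0.2 × (60 − 72) = 69.6 → 70%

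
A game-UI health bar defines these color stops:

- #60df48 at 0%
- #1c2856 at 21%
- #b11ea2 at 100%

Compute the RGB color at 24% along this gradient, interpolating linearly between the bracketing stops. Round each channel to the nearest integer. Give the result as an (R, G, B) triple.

24% lies between the 21% and 100% stops, so the local fraction is t = (24 − 21)/(100 − 21) = 3/79 ≈ 0.038.
#1c2856 → (28, 40, 86); #b11ea2 → (177, 30, 162).
R = 28 + 0.038 × (177 − 28) = 33.662 → 34
G = 40 + 0.038 × (30 − 40) = 39.62 → 40
B = 86 + 0.038 × (162 − 86) = 88.888 → 89

(34, 40, 89)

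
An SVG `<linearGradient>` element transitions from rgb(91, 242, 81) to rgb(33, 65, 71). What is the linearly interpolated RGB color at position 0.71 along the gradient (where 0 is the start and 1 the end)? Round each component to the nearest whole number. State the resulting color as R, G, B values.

(50, 116, 74)

R = 91 + 0.71 × (33 − 91) = 91 + 0.71 × -58 = 49.82 → 50
G = 242 + 0.71 × (65 − 242) = 242 + 0.71 × -177 = 116.33 → 116
B = 81 + 0.71 × (71 − 81) = 81 + 0.71 × -10 = 73.9 → 74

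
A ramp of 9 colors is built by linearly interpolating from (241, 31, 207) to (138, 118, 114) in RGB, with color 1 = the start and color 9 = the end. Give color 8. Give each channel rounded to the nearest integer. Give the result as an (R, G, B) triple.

With 9 swatches and endpoints inclusive, swatch 8 sits at t = (8 − 1)/(9 − 1) = 7/8 ≈ 0.875.
R = 241 + 0.875 × (138 − 241) = 150.875 → 151
G = 31 + 0.875 × (118 − 31) = 107.125 → 107
B = 207 + 0.875 × (114 − 207) = 125.625 → 126

(151, 107, 126)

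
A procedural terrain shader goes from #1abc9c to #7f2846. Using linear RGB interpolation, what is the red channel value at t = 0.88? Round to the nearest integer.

R₁ = 26 (from #1abc9c), R₂ = 127 (from #7f2846).
R = 26 + 0.88 × (127 − 26) = 114.88 → 115

115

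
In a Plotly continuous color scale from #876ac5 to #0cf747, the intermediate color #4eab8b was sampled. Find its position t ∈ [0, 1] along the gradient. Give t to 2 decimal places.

Invert the lerp on the G channel (largest span, 141): t = (171 − 106) / (247 − 106) = 65/141 = 0.46099.
Check on R: (78 − 135)/(12 − 135) = 0.4634 ✓

0.46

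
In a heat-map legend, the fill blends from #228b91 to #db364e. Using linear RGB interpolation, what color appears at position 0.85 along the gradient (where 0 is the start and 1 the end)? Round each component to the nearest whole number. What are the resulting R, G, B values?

#228b91 → (34, 139, 145); #db364e → (219, 54, 78).
R = 34 + 0.85 × (219 − 34) = 34 + 0.85 × 185 = 191.25 → 191
G = 139 + 0.85 × (54 − 139) = 139 + 0.85 × -85 = 66.75 → 67
B = 145 + 0.85 × (78 − 145) = 145 + 0.85 × -67 = 88.05 → 88

(191, 67, 88)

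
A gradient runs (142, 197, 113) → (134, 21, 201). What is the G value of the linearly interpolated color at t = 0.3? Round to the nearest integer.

144

G = 197 + 0.3 × (21 − 197) = 144.2 → 144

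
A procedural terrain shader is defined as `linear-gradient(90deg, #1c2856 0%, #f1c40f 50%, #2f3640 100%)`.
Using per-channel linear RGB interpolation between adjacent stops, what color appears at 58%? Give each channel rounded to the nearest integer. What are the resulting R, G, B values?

(210, 173, 23)

58% lies between the 50% and 100% stops, so the local fraction is t = (58 − 50)/(100 − 50) = 8/50 ≈ 0.16.
#f1c40f → (241, 196, 15); #2f3640 → (47, 54, 64).
R = 241 + 0.16 × (47 − 241) = 209.96 → 210
G = 196 + 0.16 × (54 − 196) = 173.28 → 173
B = 15 + 0.16 × (64 − 15) = 22.84 → 23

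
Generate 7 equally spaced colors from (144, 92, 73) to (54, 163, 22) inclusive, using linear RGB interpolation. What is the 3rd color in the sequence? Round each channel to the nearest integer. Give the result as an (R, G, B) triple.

(114, 116, 56)

With 7 swatches and endpoints inclusive, swatch 3 sits at t = (3 − 1)/(7 − 1) = 2/6 ≈ 0.3333.
R = 144 + 0.3333 × (54 − 144) = 114.003 → 114
G = 92 + 0.3333 × (163 − 92) = 115.664 → 116
B = 73 + 0.3333 × (22 − 73) = 56.002 → 56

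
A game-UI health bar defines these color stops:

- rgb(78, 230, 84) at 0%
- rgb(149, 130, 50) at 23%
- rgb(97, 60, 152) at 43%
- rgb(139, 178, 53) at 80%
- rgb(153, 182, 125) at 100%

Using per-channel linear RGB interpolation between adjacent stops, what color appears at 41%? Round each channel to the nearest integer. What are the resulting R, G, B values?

(102, 67, 142)

41% lies between the 23% and 43% stops, so the local fraction is t = (41 − 23)/(43 − 23) = 18/20 ≈ 0.9.
R = 149 + 0.9 × (97 − 149) = 102.2 → 102
G = 130 + 0.9 × (60 − 130) = 67 → 67
B = 50 + 0.9 × (152 − 50) = 141.8 → 142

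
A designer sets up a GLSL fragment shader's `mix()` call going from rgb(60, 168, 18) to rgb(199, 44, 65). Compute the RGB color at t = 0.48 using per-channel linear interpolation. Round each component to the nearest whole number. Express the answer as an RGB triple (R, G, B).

R = 60 + 0.48 × (199 − 60) = 60 + 0.48 × 139 = 126.72 → 127
G = 168 + 0.48 × (44 − 168) = 168 + 0.48 × -124 = 108.48 → 108
B = 18 + 0.48 × (65 − 18) = 18 + 0.48 × 47 = 40.56 → 41

(127, 108, 41)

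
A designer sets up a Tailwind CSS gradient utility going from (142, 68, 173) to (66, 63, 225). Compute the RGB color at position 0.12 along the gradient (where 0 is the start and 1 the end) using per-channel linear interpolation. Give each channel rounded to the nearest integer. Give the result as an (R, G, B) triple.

R = 142 + 0.12 × (66 − 142) = 142 + 0.12 × -76 = 132.88 → 133
G = 68 + 0.12 × (63 − 68) = 68 + 0.12 × -5 = 67.4 → 67
B = 173 + 0.12 × (225 − 173) = 173 + 0.12 × 52 = 179.24 → 179

(133, 67, 179)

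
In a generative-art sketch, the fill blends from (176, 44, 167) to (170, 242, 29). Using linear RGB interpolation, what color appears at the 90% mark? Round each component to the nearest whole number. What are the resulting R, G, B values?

90% corresponds to t = 0.9.
R = 176 + 0.9 × (170 − 176) = 176 + 0.9 × -6 = 170.6 → 171
G = 44 + 0.9 × (242 − 44) = 44 + 0.9 × 198 = 222.2 → 222
B = 167 + 0.9 × (29 − 167) = 167 + 0.9 × -138 = 42.8 → 43

(171, 222, 43)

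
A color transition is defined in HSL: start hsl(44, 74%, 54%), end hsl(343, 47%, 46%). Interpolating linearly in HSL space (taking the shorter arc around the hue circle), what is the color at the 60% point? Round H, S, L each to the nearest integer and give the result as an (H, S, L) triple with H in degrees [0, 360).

(7, 58, 49)

Hue: 343 − 44 = 299°, but |299| > 180 so the shorter arc goes the other way: Δh = 299 − 360 = -61°.
H = 44 + 0.6 × (-61) = 7.4 → 7°
S = 74 + 0.6 × (47 − 74) = 57.8 → 58%
L = 54 + 0.6 × (46 − 54) = 49.2 → 49%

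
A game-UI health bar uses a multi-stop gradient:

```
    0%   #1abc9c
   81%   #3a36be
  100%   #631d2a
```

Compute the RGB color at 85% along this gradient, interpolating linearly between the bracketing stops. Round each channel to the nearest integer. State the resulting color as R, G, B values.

85% lies between the 81% and 100% stops, so the local fraction is t = (85 − 81)/(100 − 81) = 4/19 ≈ 0.2105.
#3a36be → (58, 54, 190); #631d2a → (99, 29, 42).
R = 58 + 0.2105 × (99 − 58) = 66.63 → 67
G = 54 + 0.2105 × (29 − 54) = 48.737 → 49
B = 190 + 0.2105 × (42 − 190) = 158.846 → 159

(67, 49, 159)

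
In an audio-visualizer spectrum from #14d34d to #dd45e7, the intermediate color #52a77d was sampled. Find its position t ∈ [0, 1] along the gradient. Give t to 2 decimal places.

0.31

Invert the lerp on the R channel (largest span, 201): t = (82 − 20) / (221 − 20) = 62/201 = 0.30846.
Check on G: (167 − 211)/(69 − 211) = 0.3099 ✓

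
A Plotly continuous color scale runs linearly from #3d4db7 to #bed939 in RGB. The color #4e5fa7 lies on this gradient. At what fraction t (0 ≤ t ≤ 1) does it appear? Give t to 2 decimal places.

Invert the lerp on the G channel (largest span, 140): t = (95 − 77) / (217 − 77) = 18/140 = 0.12857.
Check on R: (78 − 61)/(190 − 61) = 0.1318 ✓

0.13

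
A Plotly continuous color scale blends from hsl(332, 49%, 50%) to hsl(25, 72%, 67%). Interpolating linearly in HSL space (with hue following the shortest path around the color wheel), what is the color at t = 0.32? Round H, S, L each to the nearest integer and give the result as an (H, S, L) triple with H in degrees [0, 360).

Hue: 25 − 332 = -307°, but |-307| > 180 so the shorter arc goes the other way: Δh = -307 + 360 = 53°.
H = 332 + 0.32 × (53) = 348.96 → 349°
S = 49 + 0.32 × (72 − 49) = 56.36 → 56%
L = 50 + 0.32 × (67 − 50) = 55.44 → 55%

(349, 56, 55)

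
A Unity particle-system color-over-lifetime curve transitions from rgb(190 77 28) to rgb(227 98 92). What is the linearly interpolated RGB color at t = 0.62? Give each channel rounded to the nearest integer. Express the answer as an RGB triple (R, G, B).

(213, 90, 68)

R = 190 + 0.62 × (227 − 190) = 190 + 0.62 × 37 = 212.94 → 213
G = 77 + 0.62 × (98 − 77) = 77 + 0.62 × 21 = 90.02 → 90
B = 28 + 0.62 × (92 − 28) = 28 + 0.62 × 64 = 67.68 → 68
So the blended color is (213, 90, 68), about #d55a44.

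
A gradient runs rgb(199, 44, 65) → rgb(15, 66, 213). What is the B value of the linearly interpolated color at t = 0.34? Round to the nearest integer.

115

B = 65 + 0.34 × (213 − 65) = 115.32 → 115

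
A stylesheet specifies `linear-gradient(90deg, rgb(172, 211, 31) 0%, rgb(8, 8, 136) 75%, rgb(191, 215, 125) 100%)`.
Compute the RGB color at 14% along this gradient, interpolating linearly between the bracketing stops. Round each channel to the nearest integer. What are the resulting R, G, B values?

14% lies between the 0% and 75% stops, so the local fraction is t = (14 − 0)/(75 − 0) = 14/75 ≈ 0.1867.
R = 172 + 0.1867 × (8 − 172) = 141.381 → 141
G = 211 + 0.1867 × (8 − 211) = 173.1 → 173
B = 31 + 0.1867 × (136 − 31) = 50.603 → 51

(141, 173, 51)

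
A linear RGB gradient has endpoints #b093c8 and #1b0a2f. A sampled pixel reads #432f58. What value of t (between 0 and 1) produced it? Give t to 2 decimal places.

0.73

Invert the lerp on the B channel (largest span, 153): t = (88 − 200) / (47 − 200) = -112/-153 = 0.73203.
Check on R: (67 − 176)/(27 − 176) = 0.7315 ✓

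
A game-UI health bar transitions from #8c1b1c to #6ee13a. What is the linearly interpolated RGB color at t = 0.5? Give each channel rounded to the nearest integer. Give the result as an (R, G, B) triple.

#8c1b1c → (140, 27, 28); #6ee13a → (110, 225, 58).
R = 140 + 0.5 × (110 − 140) = 140 + 0.5 × -30 = 125 → 125
G = 27 + 0.5 × (225 − 27) = 27 + 0.5 × 198 = 126 → 126
B = 28 + 0.5 × (58 − 28) = 28 + 0.5 × 30 = 43 → 43

(125, 126, 43)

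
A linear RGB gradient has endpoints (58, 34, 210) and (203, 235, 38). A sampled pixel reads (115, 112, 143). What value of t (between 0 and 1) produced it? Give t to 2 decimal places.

0.39

Invert the lerp on the G channel (largest span, 201): t = (112 − 34) / (235 − 34) = 78/201 = 0.38806.
Check on R: (115 − 58)/(203 − 58) = 0.3931 ✓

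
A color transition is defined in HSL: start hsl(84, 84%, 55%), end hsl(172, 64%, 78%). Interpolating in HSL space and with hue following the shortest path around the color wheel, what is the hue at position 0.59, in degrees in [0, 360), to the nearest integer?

136

Hue arc: Δh = 172 − 84 = 88° (|Δh| ≤ 180, already the shorter path).
H = 84 + 0.59 × (88) = 135.92 → 136°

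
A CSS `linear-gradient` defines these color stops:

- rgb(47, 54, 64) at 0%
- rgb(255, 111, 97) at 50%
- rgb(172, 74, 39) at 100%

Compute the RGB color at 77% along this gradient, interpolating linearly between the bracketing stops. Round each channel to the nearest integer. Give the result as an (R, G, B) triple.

77% lies between the 50% and 100% stops, so the local fraction is t = (77 − 50)/(100 − 50) = 27/50 ≈ 0.54.
R = 255 + 0.54 × (172 − 255) = 210.18 → 210
G = 111 + 0.54 × (74 − 111) = 91.02 → 91
B = 97 + 0.54 × (39 − 97) = 65.68 → 66

(210, 91, 66)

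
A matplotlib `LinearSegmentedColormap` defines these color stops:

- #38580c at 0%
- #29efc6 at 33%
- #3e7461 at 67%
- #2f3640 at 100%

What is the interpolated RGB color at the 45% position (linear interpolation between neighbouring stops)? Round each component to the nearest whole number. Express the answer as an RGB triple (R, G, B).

45% lies between the 33% and 67% stops, so the local fraction is t = (45 − 33)/(67 − 33) = 12/34 ≈ 0.3529.
#29efc6 → (41, 239, 198); #3e7461 → (62, 116, 97).
R = 41 + 0.3529 × (62 − 41) = 48.411 → 48
G = 239 + 0.3529 × (116 − 239) = 195.593 → 196
B = 198 + 0.3529 × (97 − 198) = 162.357 → 162

(48, 196, 162)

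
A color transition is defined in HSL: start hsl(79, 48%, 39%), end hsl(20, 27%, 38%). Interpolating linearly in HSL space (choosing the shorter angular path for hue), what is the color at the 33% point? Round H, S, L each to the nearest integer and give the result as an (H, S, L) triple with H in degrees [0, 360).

Hue arc: Δh = 20 − 79 = -59° (|Δh| ≤ 180, already the shorter path).
H = 79 + 0.33 × (-59) = 59.53 → 60°
S = 48 + 0.33 × (27 − 48) = 41.07 → 41%
L = 39 + 0.33 × (38 − 39) = 38.67 → 39%

(60, 41, 39)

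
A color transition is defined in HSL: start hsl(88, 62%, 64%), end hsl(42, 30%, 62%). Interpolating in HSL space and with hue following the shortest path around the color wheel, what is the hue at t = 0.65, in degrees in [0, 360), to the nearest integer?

Hue arc: Δh = 42 − 88 = -46° (|Δh| ≤ 180, already the shorter path).
H = 88 + 0.65 × (-46) = 58.1 → 58°

58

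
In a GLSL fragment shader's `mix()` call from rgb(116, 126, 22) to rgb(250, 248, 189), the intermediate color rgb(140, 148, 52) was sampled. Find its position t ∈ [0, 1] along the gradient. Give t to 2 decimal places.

0.18

Invert the lerp on the B channel (largest span, 167): t = (52 − 22) / (189 − 22) = 30/167 = 0.17964.
Check on R: (140 − 116)/(250 − 116) = 0.1791 ✓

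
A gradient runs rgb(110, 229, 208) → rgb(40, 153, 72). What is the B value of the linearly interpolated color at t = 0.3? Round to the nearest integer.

167

B = 208 + 0.3 × (72 − 208) = 167.2 → 167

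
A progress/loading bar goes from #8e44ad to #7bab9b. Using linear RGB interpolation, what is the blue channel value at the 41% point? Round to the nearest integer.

B₁ = 173 (from #8e44ad), B₂ = 155 (from #7bab9b).
B = 173 + 0.41 × (155 − 173) = 165.62 → 166

166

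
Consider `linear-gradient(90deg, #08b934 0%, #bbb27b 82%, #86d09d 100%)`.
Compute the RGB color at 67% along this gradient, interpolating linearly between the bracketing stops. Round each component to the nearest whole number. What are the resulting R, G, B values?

67% lies between the 0% and 82% stops, so the local fraction is t = (67 − 0)/(82 − 0) = 67/82 ≈ 0.8171.
#08b934 → (8, 185, 52); #bbb27b → (187, 178, 123).
R = 8 + 0.8171 × (187 − 8) = 154.261 → 154
G = 185 + 0.8171 × (178 − 185) = 179.28 → 179
B = 52 + 0.8171 × (123 − 52) = 110.014 → 110

(154, 179, 110)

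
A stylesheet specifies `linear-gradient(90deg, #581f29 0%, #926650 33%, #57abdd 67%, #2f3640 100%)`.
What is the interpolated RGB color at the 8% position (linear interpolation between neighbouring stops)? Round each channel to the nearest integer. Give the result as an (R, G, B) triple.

8% lies between the 0% and 33% stops, so the local fraction is t = (8 − 0)/(33 − 0) = 8/33 ≈ 0.2424.
#581f29 → (88, 31, 41); #926650 → (146, 102, 80).
R = 88 + 0.2424 × (146 − 88) = 102.059 → 102
G = 31 + 0.2424 × (102 − 31) = 48.21 → 48
B = 41 + 0.2424 × (80 − 41) = 50.454 → 50

(102, 48, 50)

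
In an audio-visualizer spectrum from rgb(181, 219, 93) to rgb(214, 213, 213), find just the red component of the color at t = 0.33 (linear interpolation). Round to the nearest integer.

192

R = 181 + 0.33 × (214 − 181) = 191.89 → 192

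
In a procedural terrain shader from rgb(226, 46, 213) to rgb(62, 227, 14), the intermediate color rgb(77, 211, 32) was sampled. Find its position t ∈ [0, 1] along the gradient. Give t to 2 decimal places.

Invert the lerp on the B channel (largest span, 199): t = (32 − 213) / (14 − 213) = -181/-199 = 0.90955.
Check on R: (77 − 226)/(62 − 226) = 0.9085 ✓

0.91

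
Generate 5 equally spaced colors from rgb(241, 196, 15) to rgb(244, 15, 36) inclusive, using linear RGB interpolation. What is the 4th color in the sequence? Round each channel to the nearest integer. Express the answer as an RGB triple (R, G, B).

(243, 60, 31)

With 5 swatches and endpoints inclusive, swatch 4 sits at t = (4 − 1)/(5 − 1) = 3/4 ≈ 0.75.
R = 241 + 0.75 × (244 − 241) = 243.25 → 243
G = 196 + 0.75 × (15 − 196) = 60.25 → 60
B = 15 + 0.75 × (36 − 15) = 30.75 → 31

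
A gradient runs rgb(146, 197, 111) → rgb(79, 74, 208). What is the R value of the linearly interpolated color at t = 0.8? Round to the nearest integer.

92

R = 146 + 0.8 × (79 − 146) = 92.4 → 92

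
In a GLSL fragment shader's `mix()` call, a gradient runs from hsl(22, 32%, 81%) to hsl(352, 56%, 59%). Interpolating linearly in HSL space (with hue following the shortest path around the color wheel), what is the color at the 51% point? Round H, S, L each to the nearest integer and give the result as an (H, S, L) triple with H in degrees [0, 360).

Hue: 352 − 22 = 330°, but |330| > 180 so the shorter arc goes the other way: Δh = 330 − 360 = -30°.
H = 22 + 0.51 × (-30) = 6.7 → 7°
S = 32 + 0.51 × (56 − 32) = 44.24 → 44%
L = 81 + 0.51 × (59 − 81) = 69.78 → 70%

(7, 44, 70)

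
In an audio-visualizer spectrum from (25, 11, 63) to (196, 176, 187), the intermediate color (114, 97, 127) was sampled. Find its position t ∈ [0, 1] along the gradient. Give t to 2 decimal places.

0.52

Invert the lerp on the R channel (largest span, 171): t = (114 − 25) / (196 − 25) = 89/171 = 0.52047.
Check on G: (97 − 11)/(176 − 11) = 0.5212 ✓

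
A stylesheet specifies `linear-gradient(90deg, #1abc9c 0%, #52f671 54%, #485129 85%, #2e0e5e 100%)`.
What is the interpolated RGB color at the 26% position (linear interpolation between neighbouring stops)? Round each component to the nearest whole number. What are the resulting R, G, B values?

26% lies between the 0% and 54% stops, so the local fraction is t = (26 − 0)/(54 − 0) = 26/54 ≈ 0.4815.
#1abc9c → (26, 188, 156); #52f671 → (82, 246, 113).
R = 26 + 0.4815 × (82 − 26) = 52.964 → 53
G = 188 + 0.4815 × (246 − 188) = 215.927 → 216
B = 156 + 0.4815 × (113 − 156) = 135.296 → 135

(53, 216, 135)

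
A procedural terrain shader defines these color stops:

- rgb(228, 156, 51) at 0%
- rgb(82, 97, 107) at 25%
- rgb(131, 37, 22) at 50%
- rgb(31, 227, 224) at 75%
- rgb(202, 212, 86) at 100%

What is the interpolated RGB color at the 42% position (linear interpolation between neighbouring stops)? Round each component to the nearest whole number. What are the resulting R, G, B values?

42% lies between the 25% and 50% stops, so the local fraction is t = (42 − 25)/(50 − 25) = 17/25 ≈ 0.68.
R = 82 + 0.68 × (131 − 82) = 115.32 → 115
G = 97 + 0.68 × (37 − 97) = 56.2 → 56
B = 107 + 0.68 × (22 − 107) = 49.2 → 49

(115, 56, 49)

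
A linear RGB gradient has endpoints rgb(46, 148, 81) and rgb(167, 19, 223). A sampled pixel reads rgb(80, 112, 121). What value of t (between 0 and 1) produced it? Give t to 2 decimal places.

0.28

Invert the lerp on the B channel (largest span, 142): t = (121 − 81) / (223 − 81) = 40/142 = 0.28169.
Check on R: (80 − 46)/(167 − 46) = 0.281 ✓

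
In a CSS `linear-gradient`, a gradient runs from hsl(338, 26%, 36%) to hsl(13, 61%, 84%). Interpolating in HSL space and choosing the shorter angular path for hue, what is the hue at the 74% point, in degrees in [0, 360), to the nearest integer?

4

Hue: 13 − 338 = -325°, but |-325| > 180 so the shorter arc goes the other way: Δh = -325 + 360 = 35°.
H = 338 + 0.74 × (35) = 363.9 → 364 → 364 mod 360 = 4°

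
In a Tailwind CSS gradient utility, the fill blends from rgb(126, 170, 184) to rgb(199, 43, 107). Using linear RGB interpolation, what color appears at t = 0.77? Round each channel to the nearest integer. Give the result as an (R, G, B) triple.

R = 126 + 0.77 × (199 − 126) = 126 + 0.77 × 73 = 182.21 → 182
G = 170 + 0.77 × (43 − 170) = 170 + 0.77 × -127 = 72.21 → 72
B = 184 + 0.77 × (107 − 184) = 184 + 0.77 × -77 = 124.71 → 125

(182, 72, 125)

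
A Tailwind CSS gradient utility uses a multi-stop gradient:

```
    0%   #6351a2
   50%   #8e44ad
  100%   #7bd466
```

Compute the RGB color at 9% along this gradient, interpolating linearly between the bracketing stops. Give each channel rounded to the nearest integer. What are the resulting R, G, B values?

9% lies between the 0% and 50% stops, so the local fraction is t = (9 − 0)/(50 − 0) = 9/50 ≈ 0.18.
#6351a2 → (99, 81, 162); #8e44ad → (142, 68, 173).
R = 99 + 0.18 × (142 − 99) = 106.74 → 107
G = 81 + 0.18 × (68 − 81) = 78.66 → 79
B = 162 + 0.18 × (173 − 162) = 163.98 → 164

(107, 79, 164)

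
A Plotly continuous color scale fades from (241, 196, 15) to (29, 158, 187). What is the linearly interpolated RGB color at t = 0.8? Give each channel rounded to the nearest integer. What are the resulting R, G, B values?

R = 241 + 0.8 × (29 − 241) = 241 + 0.8 × -212 = 71.4 → 71
G = 196 + 0.8 × (158 − 196) = 196 + 0.8 × -38 = 165.6 → 166
B = 15 + 0.8 × (187 − 15) = 15 + 0.8 × 172 = 152.6 → 153
So the blended color is (71, 166, 153), about #47a699.

(71, 166, 153)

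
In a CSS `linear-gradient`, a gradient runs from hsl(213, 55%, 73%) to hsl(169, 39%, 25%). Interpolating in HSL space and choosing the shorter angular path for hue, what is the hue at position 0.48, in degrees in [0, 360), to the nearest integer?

Hue arc: Δh = 169 − 213 = -44° (|Δh| ≤ 180, already the shorter path).
H = 213 + 0.48 × (-44) = 191.88 → 192°

192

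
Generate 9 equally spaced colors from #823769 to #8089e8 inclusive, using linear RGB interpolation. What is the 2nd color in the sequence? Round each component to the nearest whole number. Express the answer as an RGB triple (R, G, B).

(130, 65, 121)

With 9 swatches and endpoints inclusive, swatch 2 sits at t = (2 − 1)/(9 − 1) = 1/8 ≈ 0.125.
#823769 → (130, 55, 105); #8089e8 → (128, 137, 232).
R = 130 + 0.125 × (128 − 130) = 129.75 → 130
G = 55 + 0.125 × (137 − 55) = 65.25 → 65
B = 105 + 0.125 × (232 − 105) = 120.875 → 121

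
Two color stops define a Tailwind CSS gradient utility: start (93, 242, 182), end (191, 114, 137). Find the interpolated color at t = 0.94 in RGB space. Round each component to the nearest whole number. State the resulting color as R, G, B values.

(185, 122, 140)

R = 93 + 0.94 × (191 − 93) = 93 + 0.94 × 98 = 185.12 → 185
G = 242 + 0.94 × (114 − 242) = 242 + 0.94 × -128 = 121.68 → 122
B = 182 + 0.94 × (137 − 182) = 182 + 0.94 × -45 = 139.7 → 140
So the blended color is (185, 122, 140), about #b97a8c.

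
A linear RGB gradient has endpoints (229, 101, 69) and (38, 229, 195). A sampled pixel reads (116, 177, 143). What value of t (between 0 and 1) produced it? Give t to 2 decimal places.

0.59

Invert the lerp on the R channel (largest span, 191): t = (116 − 229) / (38 − 229) = -113/-191 = 0.59162.
Check on G: (177 − 101)/(229 − 101) = 0.5938 ✓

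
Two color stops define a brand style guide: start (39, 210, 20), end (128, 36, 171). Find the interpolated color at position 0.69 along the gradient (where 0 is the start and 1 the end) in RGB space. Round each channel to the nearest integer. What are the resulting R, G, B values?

(100, 90, 124)

R = 39 + 0.69 × (128 − 39) = 39 + 0.69 × 89 = 100.41 → 100
G = 210 + 0.69 × (36 − 210) = 210 + 0.69 × -174 = 89.94 → 90
B = 20 + 0.69 × (171 − 20) = 20 + 0.69 × 151 = 124.19 → 124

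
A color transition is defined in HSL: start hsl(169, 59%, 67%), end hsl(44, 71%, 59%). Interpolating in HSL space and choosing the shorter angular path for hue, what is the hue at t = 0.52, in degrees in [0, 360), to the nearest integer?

104

Hue arc: Δh = 44 − 169 = -125° (|Δh| ≤ 180, already the shorter path).
H = 169 + 0.52 × (-125) = 104 → 104°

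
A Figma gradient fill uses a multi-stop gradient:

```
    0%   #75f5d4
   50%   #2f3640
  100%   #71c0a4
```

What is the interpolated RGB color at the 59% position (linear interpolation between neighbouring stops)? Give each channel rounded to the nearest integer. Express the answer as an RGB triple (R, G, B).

(59, 79, 82)

59% lies between the 50% and 100% stops, so the local fraction is t = (59 − 50)/(100 − 50) = 9/50 ≈ 0.18.
#2f3640 → (47, 54, 64); #71c0a4 → (113, 192, 164).
R = 47 + 0.18 × (113 − 47) = 58.88 → 59
G = 54 + 0.18 × (192 − 54) = 78.84 → 79
B = 64 + 0.18 × (164 − 64) = 82 → 82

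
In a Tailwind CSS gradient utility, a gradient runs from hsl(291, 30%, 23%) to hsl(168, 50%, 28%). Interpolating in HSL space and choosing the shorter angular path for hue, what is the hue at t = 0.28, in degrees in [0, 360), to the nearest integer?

Hue arc: Δh = 168 − 291 = -123° (|Δh| ≤ 180, already the shorter path).
H = 291 + 0.28 × (-123) = 256.56 → 257°

257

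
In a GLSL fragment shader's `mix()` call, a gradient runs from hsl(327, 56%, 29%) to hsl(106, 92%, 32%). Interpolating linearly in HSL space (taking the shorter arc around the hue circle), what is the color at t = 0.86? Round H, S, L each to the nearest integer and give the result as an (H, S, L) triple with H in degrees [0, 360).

(87, 87, 32)

Hue: 106 − 327 = -221°, but |-221| > 180 so the shorter arc goes the other way: Δh = -221 + 360 = 139°.
H = 327 + 0.86 × (139) = 446.54 → 447 → 447 mod 360 = 87°
S = 56 + 0.86 × (92 − 56) = 86.96 → 87%
L = 29 + 0.86 × (32 − 29) = 31.58 → 32%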